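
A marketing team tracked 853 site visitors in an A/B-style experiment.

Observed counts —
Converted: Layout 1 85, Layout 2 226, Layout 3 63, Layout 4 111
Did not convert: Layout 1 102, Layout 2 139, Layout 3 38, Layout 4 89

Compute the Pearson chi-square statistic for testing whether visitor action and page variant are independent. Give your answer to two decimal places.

15.13

Row totals: 485, 368. Column totals: 187, 365, 101, 200. Grand total N = 853.
Expected counts (row total × column total / N):
  Converted, Layout 1: 485×187/853 = 106.325
  Converted, Layout 2: 485×365/853 = 207.532
  Converted, Layout 3: 485×101/853 = 57.427
  Converted, Layout 4: 485×200/853 = 113.716
  Did not convert, Layout 1: 368×187/853 = 80.675
  Did not convert, Layout 2: 368×365/853 = 157.468
  Did not convert, Layout 3: 368×101/853 = 43.573
  Did not convert, Layout 4: 368×200/853 = 86.284
Contributions (O − E)²/E:
  (85 − 106.325)²/106.325 = 4.2770
  (226 − 207.532)²/207.532 = 1.6434
  (63 − 57.427)²/57.427 = 0.5408
  (111 − 113.716)²/113.716 = 0.0649
  (102 − 80.675)²/80.675 = 5.6369
  (139 − 157.468)²/157.468 = 2.1659
  (38 − 43.573)²/43.573 = 0.7128
  (89 − 86.284)²/86.284 = 0.0855
χ² = 4.2770 + 1.6434 + 0.5408 + 0.0649 + 5.6369 + 2.1659 + 0.7128 + 0.0855 = 15.13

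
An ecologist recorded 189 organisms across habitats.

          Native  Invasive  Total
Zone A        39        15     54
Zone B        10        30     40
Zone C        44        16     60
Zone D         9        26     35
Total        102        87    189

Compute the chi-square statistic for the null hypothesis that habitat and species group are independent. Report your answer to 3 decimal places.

41.059

Grand total N = 189.
Expected counts (row total × column total / N):
  Zone A, Native: 54×102/189 = 29.14286
  Zone A, Invasive: 54×87/189 = 24.85714
  Zone B, Native: 40×102/189 = 21.58730
  Zone B, Invasive: 40×87/189 = 18.41270
  Zone C, Native: 60×102/189 = 32.38095
  Zone C, Invasive: 60×87/189 = 27.61905
  Zone D, Native: 35×102/189 = 18.88889
  Zone D, Invasive: 35×87/189 = 16.11111
Contributions (O − E)²/E:
  (39 − 29.14286)²/29.14286 = 3.3340
  (15 − 24.85714)²/24.85714 = 3.9089
  (10 − 21.58730)²/21.58730 = 6.2197
  (30 − 18.41270)²/18.41270 = 7.2920
  (44 − 32.38095)²/32.38095 = 4.1692
  (16 − 27.61905)²/27.61905 = 4.8880
  (9 − 18.88889)²/18.88889 = 5.1771
  (26 − 16.11111)²/16.11111 = 6.0697
χ² = 3.3340 + 3.9089 + 6.2197 + 7.2920 + 4.1692 + 4.8880 + 5.1771 + 6.0697 = 41.059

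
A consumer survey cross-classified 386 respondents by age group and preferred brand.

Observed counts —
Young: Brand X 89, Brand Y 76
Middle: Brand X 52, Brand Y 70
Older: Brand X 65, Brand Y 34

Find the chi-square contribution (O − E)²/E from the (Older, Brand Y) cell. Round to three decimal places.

Row total (Older) = 99; column total (Brand Y) = 180; N = 386.
Expected count E = 99 × 180 / 386 = 46.1658.
Contribution = (O − E)²/E = (34 − 46.1658)² / 46.1658 = 3.206.

3.206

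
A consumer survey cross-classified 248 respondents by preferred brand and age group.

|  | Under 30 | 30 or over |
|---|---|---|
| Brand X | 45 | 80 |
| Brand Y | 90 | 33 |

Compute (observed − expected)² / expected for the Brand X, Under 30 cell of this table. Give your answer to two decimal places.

Row total (Brand X) = 125; column total (Under 30) = 135; N = 248.
Expected count E = 125 × 135 / 248 = 68.044.
Contribution = (O − E)²/E = (45 − 68.044)² / 68.044 = 7.80.

7.80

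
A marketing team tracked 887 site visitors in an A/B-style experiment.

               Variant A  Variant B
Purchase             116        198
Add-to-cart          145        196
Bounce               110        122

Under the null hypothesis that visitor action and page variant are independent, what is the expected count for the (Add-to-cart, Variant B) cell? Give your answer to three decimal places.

198.372

Row total (Add-to-cart) = 341; column total (Variant B) = 516; grand total N = 887.
Expected count = (row total × column total) / N = 341 × 516 / 887 = 198.372.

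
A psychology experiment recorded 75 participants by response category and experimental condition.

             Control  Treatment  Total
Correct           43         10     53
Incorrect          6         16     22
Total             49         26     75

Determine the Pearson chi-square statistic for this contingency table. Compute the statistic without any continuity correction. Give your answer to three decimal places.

19.912

Grand total N = 75.
Expected counts (row total × column total / N):
  Correct, Control: 53×49/75 = 34.6267
  Correct, Treatment: 53×26/75 = 18.3733
  Incorrect, Control: 22×49/75 = 14.3733
  Incorrect, Treatment: 22×26/75 = 7.6267
Contributions (O − E)²/E:
  (43 − 34.6267)²/34.6267 = 2.0248
  (10 − 18.3733)²/18.3733 = 3.8160
  (6 − 14.3733)²/14.3733 = 4.8779
  (16 − 7.6267)²/7.6267 = 9.1930
χ² = 2.0248 + 3.8160 + 4.8779 + 9.1930 = 19.912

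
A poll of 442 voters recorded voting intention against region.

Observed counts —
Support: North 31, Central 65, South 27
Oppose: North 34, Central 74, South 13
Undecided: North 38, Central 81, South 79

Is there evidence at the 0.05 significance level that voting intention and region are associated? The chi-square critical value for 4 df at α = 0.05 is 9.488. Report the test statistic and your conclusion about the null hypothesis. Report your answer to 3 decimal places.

Row totals: 123, 121, 198. Column totals: 103, 220, 119. Grand total N = 442.
Expected counts (row total × column total / N):
  Support, North: 123×103/442 = 28.6629
  Support, Central: 123×220/442 = 61.2217
  Support, South: 123×119/442 = 33.1154
  Oppose, North: 121×103/442 = 28.1968
  Oppose, Central: 121×220/442 = 60.2262
  Oppose, South: 121×119/442 = 32.5769
  Undecided, North: 198×103/442 = 46.1403
  Undecided, Central: 198×220/442 = 98.5520
  Undecided, South: 198×119/442 = 53.3077
Contributions (O − E)²/E:
  (31 − 28.6629)²/28.6629 = 0.1906
  (65 − 61.2217)²/61.2217 = 0.2332
  (27 − 33.1154)²/33.1154 = 1.1293
  (34 − 28.1968)²/28.1968 = 1.1944
  (74 − 60.2262)²/60.2262 = 3.1501
  (13 − 32.5769)²/32.5769 = 11.7646
  (38 − 46.1403)²/46.1403 = 1.4362
  (81 − 98.5520)²/98.5520 = 3.1260
  (79 − 53.3077)²/53.3077 = 12.3827
χ² = 0.1906 + 0.2332 + 1.1293 + 1.1944 + 3.1501 + 11.7646 + 1.4362 + 3.1260 + 12.3827 = 34.607
df = (3−1)(3−1) = 4. Since 34.607 > 9.488, reject the null hypothesis of independence at α = 0.05.

34.607; reject H₀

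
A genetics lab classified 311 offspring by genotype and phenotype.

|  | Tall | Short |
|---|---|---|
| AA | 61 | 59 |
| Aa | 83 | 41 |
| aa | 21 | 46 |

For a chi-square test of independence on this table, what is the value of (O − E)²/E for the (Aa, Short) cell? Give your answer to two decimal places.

5.09

Row total (Aa) = 124; column total (Short) = 146; N = 311.
Expected count E = 124 × 146 / 311 = 58.212.
Contribution = (O − E)²/E = (41 − 58.212)² / 58.212 = 5.09.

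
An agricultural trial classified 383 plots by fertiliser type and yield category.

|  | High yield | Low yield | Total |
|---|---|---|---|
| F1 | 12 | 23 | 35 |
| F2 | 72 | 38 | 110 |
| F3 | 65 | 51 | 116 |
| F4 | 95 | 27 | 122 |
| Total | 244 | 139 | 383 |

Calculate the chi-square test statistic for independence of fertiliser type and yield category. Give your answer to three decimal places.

26.785

Grand total N = 383.
Expected counts (row total × column total / N):
  F1, High yield: 35×244/383 = 22.2977
  F1, Low yield: 35×139/383 = 12.7023
  F2, High yield: 110×244/383 = 70.0783
  F2, Low yield: 110×139/383 = 39.9217
  F3, High yield: 116×244/383 = 73.9008
  F3, Low yield: 116×139/383 = 42.0992
  F4, High yield: 122×244/383 = 77.7232
  F4, Low yield: 122×139/383 = 44.2768
Contributions (O − E)²/E:
  (12 − 22.2977)²/22.2977 = 4.7558
  (23 − 12.7023)²/12.7023 = 8.3483
  (72 − 70.0783)²/70.0783 = 0.0527
  (38 − 39.9217)²/39.9217 = 0.0925
  (65 − 73.9008)²/73.9008 = 1.0720
  (51 − 42.0992)²/42.0992 = 1.8818
  (95 − 77.7232)²/77.7232 = 3.8404
  (27 − 44.2768)²/44.2768 = 6.7414
χ² = 4.7558 + 8.3483 + 0.0527 + 0.0925 + 1.0720 + 1.8818 + 3.8404 + 6.7414 = 26.785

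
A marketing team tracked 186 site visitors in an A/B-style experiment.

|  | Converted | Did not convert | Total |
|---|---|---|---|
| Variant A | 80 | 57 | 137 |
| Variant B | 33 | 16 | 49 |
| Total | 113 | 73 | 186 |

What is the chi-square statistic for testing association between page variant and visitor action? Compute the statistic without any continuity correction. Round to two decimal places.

1.21

Grand total N = 186.
Expected counts (row total × column total / N):
  Variant A, Converted: 137×113/186 = 83.231
  Variant A, Did not convert: 137×73/186 = 53.769
  Variant B, Converted: 49×113/186 = 29.769
  Variant B, Did not convert: 49×73/186 = 19.231
Contributions (O − E)²/E:
  (80 − 83.231)²/83.231 = 0.1254
  (57 − 53.769)²/53.769 = 0.1942
  (33 − 29.769)²/29.769 = 0.3507
  (16 − 19.231)²/19.231 = 0.5428
χ² = 0.1254 + 0.1942 + 0.3507 + 0.5428 = 1.21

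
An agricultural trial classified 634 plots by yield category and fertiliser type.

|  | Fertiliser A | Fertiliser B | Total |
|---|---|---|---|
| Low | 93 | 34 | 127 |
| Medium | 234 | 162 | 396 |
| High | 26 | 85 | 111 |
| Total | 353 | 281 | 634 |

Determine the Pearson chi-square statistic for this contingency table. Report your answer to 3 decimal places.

Grand total N = 634.
Expected counts (row total × column total / N):
  Low, Fertiliser A: 127×353/634 = 70.71136
  Low, Fertiliser B: 127×281/634 = 56.28864
  Medium, Fertiliser A: 396×353/634 = 220.48580
  Medium, Fertiliser B: 396×281/634 = 175.51420
  High, Fertiliser A: 111×353/634 = 61.80284
  High, Fertiliser B: 111×281/634 = 49.19716
Contributions (O − E)²/E:
  (93 − 70.71136)²/70.71136 = 7.0255
  (34 − 56.28864)²/56.28864 = 8.8256
  (234 − 220.48580)²/220.48580 = 0.8283
  (162 − 175.51420)²/175.51420 = 1.0406
  (26 − 61.80284)²/61.80284 = 20.7408
  (85 − 49.19716)²/49.19716 = 26.0552
χ² = 7.0255 + 8.8256 + 0.8283 + 1.0406 + 20.7408 + 26.0552 = 64.516

64.516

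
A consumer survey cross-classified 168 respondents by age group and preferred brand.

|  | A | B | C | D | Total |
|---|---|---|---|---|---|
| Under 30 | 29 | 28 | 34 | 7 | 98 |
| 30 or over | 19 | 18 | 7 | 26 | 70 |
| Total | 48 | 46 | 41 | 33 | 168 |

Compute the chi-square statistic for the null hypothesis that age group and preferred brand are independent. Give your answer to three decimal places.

29.119

Grand total N = 168.
Expected counts (row total × column total / N):
  Under 30, A: 98×48/168 = 28.0000
  Under 30, B: 98×46/168 = 26.8333
  Under 30, C: 98×41/168 = 23.9167
  Under 30, D: 98×33/168 = 19.2500
  30 or over, A: 70×48/168 = 20.0000
  30 or over, B: 70×46/168 = 19.1667
  30 or over, C: 70×41/168 = 17.0833
  30 or over, D: 70×33/168 = 13.7500
Contributions (O − E)²/E:
  (29 − 28.0000)²/28.0000 = 0.0357
  (28 − 26.8333)²/26.8333 = 0.0507
  (34 − 23.9167)²/23.9167 = 4.2511
  (7 − 19.2500)²/19.2500 = 7.7955
  (19 − 20.0000)²/20.0000 = 0.0500
  (18 − 19.1667)²/19.1667 = 0.0710
  (7 − 17.0833)²/17.0833 = 5.9516
  (26 − 13.7500)²/13.7500 = 10.9136
χ² = 0.0357 + 0.0507 + 4.2511 + 7.7955 + 0.0500 + 0.0710 + 5.9516 + 10.9136 = 29.119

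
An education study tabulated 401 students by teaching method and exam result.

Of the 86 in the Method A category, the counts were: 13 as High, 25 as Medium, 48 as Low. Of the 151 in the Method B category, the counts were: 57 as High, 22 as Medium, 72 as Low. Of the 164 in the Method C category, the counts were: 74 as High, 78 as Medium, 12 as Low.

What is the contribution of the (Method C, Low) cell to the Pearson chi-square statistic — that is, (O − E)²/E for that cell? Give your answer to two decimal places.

32.65

Row total (Method C) = 164; column total (Low) = 132; N = 401.
Expected count E = 164 × 132 / 401 = 53.985.
Contribution = (O − E)²/E = (12 − 53.985)² / 53.985 = 32.65.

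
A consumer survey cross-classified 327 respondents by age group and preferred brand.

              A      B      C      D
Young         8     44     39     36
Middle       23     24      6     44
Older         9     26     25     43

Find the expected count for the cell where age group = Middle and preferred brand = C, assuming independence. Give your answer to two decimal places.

Row total (Middle) = 97; column total (C) = 70; grand total N = 327.
Expected count = (row total × column total) / N = 97 × 70 / 327 = 20.76.

20.76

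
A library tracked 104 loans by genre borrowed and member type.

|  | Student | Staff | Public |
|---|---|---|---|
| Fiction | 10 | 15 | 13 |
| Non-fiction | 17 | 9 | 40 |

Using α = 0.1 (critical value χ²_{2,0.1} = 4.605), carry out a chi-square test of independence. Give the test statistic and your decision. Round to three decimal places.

10.276; reject H₀

Row totals: 38, 66. Column totals: 27, 24, 53. Grand total N = 104.
Expected counts (row total × column total / N):
  Fiction, Student: 38×27/104 = 9.8654
  Fiction, Staff: 38×24/104 = 8.7692
  Fiction, Public: 38×53/104 = 19.3654
  Non-fiction, Student: 66×27/104 = 17.1346
  Non-fiction, Staff: 66×24/104 = 15.2308
  Non-fiction, Public: 66×53/104 = 33.6346
Contributions (O − E)²/E:
  (10 − 9.8654)²/9.8654 = 0.0018
  (15 − 8.7692)²/8.7692 = 4.4272
  (13 − 19.3654)²/19.3654 = 2.0923
  (17 − 17.1346)²/17.1346 = 0.0011
  (9 − 15.2308)²/15.2308 = 2.5490
  (40 − 33.6346)²/33.6346 = 1.2047
χ² = 0.0018 + 4.4272 + 2.0923 + 0.0011 + 2.5490 + 1.2047 = 10.276
df = (2−1)(3−1) = 2. Since 10.276 > 4.605, reject the null hypothesis of independence at α = 0.1.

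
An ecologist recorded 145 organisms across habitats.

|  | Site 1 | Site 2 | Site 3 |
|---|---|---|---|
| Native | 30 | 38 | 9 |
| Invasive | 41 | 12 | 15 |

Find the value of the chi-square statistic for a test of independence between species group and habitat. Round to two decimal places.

Row totals: 77, 68. Column totals: 71, 50, 24. Grand total N = 145.
Expected counts (row total × column total / N):
  Native, Site 1: 77×71/145 = 37.703
  Native, Site 2: 77×50/145 = 26.552
  Native, Site 3: 77×24/145 = 12.745
  Invasive, Site 1: 68×71/145 = 33.297
  Invasive, Site 2: 68×50/145 = 23.448
  Invasive, Site 3: 68×24/145 = 11.255
Contributions (O − E)²/E:
  (30 − 37.703)²/37.703 = 1.5738
  (38 − 26.552)²/26.552 = 4.9359
  (9 − 12.745)²/12.745 = 1.1004
  (41 − 33.297)²/33.297 = 1.7820
  (12 − 23.448)²/23.448 = 5.5892
  (15 − 11.255)²/11.255 = 1.2461
χ² = 1.5738 + 4.9359 + 1.1004 + 1.7820 + 5.5892 + 1.2461 = 16.23

16.23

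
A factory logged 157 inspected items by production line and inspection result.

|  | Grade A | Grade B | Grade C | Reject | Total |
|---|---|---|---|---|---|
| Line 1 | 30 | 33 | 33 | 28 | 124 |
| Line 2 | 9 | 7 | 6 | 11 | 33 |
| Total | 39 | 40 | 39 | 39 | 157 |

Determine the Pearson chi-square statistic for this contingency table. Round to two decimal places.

Grand total N = 157.
Expected counts (row total × column total / N):
  Line 1, Grade A: 124×39/157 = 30.8025
  Line 1, Grade B: 124×40/157 = 31.5924
  Line 1, Grade C: 124×39/157 = 30.8025
  Line 1, Reject: 124×39/157 = 30.8025
  Line 2, Grade A: 33×39/157 = 8.1975
  Line 2, Grade B: 33×40/157 = 8.4076
  Line 2, Grade C: 33×39/157 = 8.1975
  Line 2, Reject: 33×39/157 = 8.1975
Contributions (O − E)²/E:
  (30 − 30.8025)²/30.8025 = 0.0209
  (33 − 31.5924)²/31.5924 = 0.0627
  (33 − 30.8025)²/30.8025 = 0.1568
  (28 − 30.8025)²/30.8025 = 0.2550
  (9 − 8.1975)²/8.1975 = 0.0786
  (7 − 8.4076)²/8.4076 = 0.2357
  (6 − 8.1975)²/8.1975 = 0.5891
  (11 − 8.1975)²/8.1975 = 0.9581
χ² = 0.0209 + 0.0627 + 0.1568 + 0.2550 + 0.0786 + 0.2357 + 0.5891 + 0.9581 = 2.36

2.36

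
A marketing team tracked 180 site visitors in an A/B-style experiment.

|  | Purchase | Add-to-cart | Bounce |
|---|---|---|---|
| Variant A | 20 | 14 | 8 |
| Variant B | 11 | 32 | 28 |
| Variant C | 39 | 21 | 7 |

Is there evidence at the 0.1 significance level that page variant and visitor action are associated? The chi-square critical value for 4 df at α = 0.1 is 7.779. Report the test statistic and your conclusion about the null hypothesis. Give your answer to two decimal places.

31.88; reject H₀

Row totals: 42, 71, 67. Column totals: 70, 67, 43. Grand total N = 180.
Expected counts (row total × column total / N):
  Variant A, Purchase: 42×70/180 = 16.333
  Variant A, Add-to-cart: 42×67/180 = 15.633
  Variant A, Bounce: 42×43/180 = 10.033
  Variant B, Purchase: 71×70/180 = 27.611
  Variant B, Add-to-cart: 71×67/180 = 26.428
  Variant B, Bounce: 71×43/180 = 16.961
  Variant C, Purchase: 67×70/180 = 26.056
  Variant C, Add-to-cart: 67×67/180 = 24.939
  Variant C, Bounce: 67×43/180 = 16.006
Contributions (O − E)²/E:
  (20 − 16.333)²/16.333 = 0.8233
  (14 − 15.633)²/15.633 = 0.1706
  (8 − 10.033)²/10.033 = 0.4119
  (11 − 27.611)²/27.611 = 9.9933
  (32 − 26.428)²/26.428 = 1.1748
  (28 − 16.961)²/16.961 = 7.1847
  (39 − 26.056)²/26.056 = 6.4303
  (21 − 24.939)²/24.939 = 0.6221
  (7 − 16.006)²/16.006 = 5.0674
χ² = 0.8233 + 0.1706 + 0.4119 + 9.9933 + 1.1748 + 7.1847 + 6.4303 + 0.6221 + 5.0674 = 31.88
df = (3−1)(3−1) = 4. Since 31.88 > 7.779, reject the null hypothesis of independence at α = 0.1.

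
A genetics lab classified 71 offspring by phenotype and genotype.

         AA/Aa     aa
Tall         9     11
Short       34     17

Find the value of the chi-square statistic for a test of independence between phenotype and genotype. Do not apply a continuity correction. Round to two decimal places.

2.82

Row totals: 20, 51. Column totals: 43, 28. Grand total N = 71.
Expected counts (row total × column total / N):
  Tall, AA/Aa: 20×43/71 = 12.113
  Tall, aa: 20×28/71 = 7.887
  Short, AA/Aa: 51×43/71 = 30.887
  Short, aa: 51×28/71 = 20.113
Contributions (O − E)²/E:
  (9 − 12.113)²/12.113 = 0.8000
  (11 − 7.887)²/7.887 = 1.2287
  (34 − 30.887)²/30.887 = 0.3137
  (17 − 20.113)²/20.113 = 0.4818
χ² = 0.8000 + 1.2287 + 0.3137 + 0.4818 = 2.82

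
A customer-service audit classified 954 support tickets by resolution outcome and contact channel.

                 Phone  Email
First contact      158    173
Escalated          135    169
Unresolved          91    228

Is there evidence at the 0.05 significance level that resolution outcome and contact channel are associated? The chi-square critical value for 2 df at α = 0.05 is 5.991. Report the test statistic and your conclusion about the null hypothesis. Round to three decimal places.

28.124; reject H₀

Row totals: 331, 304, 319. Column totals: 384, 570. Grand total N = 954.
Expected counts (row total × column total / N):
  First contact, Phone: 331×384/954 = 133.2327
  First contact, Email: 331×570/954 = 197.7673
  Escalated, Phone: 304×384/954 = 122.3648
  Escalated, Email: 304×570/954 = 181.6352
  Unresolved, Phone: 319×384/954 = 128.4025
  Unresolved, Email: 319×570/954 = 190.5975
Contributions (O − E)²/E:
  (158 − 133.2327)²/133.2327 = 4.6041
  (173 − 197.7673)²/197.7673 = 3.1017
  (135 − 122.3648)²/122.3648 = 1.3047
  (169 − 181.6352)²/181.6352 = 0.8790
  (91 − 128.4025)²/128.4025 = 10.8950
  (228 − 190.5975)²/190.5975 = 7.3398
χ² = 4.6041 + 3.1017 + 1.3047 + 0.8790 + 10.8950 + 7.3398 = 28.124
df = (3−1)(2−1) = 2. Since 28.124 > 5.991, reject the null hypothesis of independence at α = 0.05.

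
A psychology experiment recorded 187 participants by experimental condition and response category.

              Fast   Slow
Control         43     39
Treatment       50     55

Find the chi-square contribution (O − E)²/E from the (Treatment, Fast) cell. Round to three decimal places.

0.094

Row total (Treatment) = 105; column total (Fast) = 93; N = 187.
Expected count E = 105 × 93 / 187 = 52.2193.
Contribution = (O − E)²/E = (50 − 52.2193)² / 52.2193 = 0.094.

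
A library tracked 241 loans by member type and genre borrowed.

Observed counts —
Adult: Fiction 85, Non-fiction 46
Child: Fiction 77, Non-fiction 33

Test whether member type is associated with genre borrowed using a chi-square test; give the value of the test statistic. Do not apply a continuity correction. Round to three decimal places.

Row totals: 131, 110. Column totals: 162, 79. Grand total N = 241.
Expected counts (row total × column total / N):
  Adult, Fiction: 131×162/241 = 88.0581
  Adult, Non-fiction: 131×79/241 = 42.9419
  Child, Fiction: 110×162/241 = 73.9419
  Child, Non-fiction: 110×79/241 = 36.0581
Contributions (O − E)²/E:
  (85 − 88.0581)²/88.0581 = 0.1062
  (46 − 42.9419)²/42.9419 = 0.2178
  (77 − 73.9419)²/73.9419 = 0.1265
  (33 − 36.0581)²/36.0581 = 0.2594
χ² = 0.1062 + 0.2178 + 0.1265 + 0.2594 = 0.710

0.710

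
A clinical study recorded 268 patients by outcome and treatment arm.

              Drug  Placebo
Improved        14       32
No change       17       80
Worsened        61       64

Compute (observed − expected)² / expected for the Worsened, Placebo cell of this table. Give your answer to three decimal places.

3.986

Row total (Worsened) = 125; column total (Placebo) = 176; N = 268.
Expected count E = 125 × 176 / 268 = 82.0896.
Contribution = (O − E)²/E = (64 − 82.0896)² / 82.0896 = 3.986.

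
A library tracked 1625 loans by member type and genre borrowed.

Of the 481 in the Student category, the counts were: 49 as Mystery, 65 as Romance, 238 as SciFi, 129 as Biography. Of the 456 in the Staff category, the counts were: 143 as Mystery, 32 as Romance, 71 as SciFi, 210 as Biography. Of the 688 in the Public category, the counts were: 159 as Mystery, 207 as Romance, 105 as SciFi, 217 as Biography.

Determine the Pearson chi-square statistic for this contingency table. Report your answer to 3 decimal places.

320.039

Row totals: 481, 456, 688. Column totals: 351, 304, 414, 556. Grand total N = 1625.
Expected counts (row total × column total / N):
  Student, Mystery: 481×351/1625 = 103.8960
  Student, Romance: 481×304/1625 = 89.9840
  Student, SciFi: 481×414/1625 = 122.5440
  Student, Biography: 481×556/1625 = 164.5760
  Staff, Mystery: 456×351/1625 = 98.4960
  Staff, Romance: 456×304/1625 = 85.3071
  Staff, SciFi: 456×414/1625 = 116.1748
  Staff, Biography: 456×556/1625 = 156.0222
  Public, Mystery: 688×351/1625 = 148.6080
  Public, Romance: 688×304/1625 = 128.7089
  Public, SciFi: 688×414/1625 = 175.2812
  Public, Biography: 688×556/1625 = 235.4018
Contributions (O − E)²/E:
  (49 − 103.8960)²/103.8960 = 29.0056
  (65 − 89.9840)²/89.9840 = 6.9368
  (238 − 122.5440)²/122.5440 = 108.7780
  (129 − 164.5760)²/164.5760 = 7.6904
  (143 − 98.4960)²/98.4960 = 20.1085
  (32 − 85.3071)²/85.3071 = 33.3108
  (71 − 116.1748)²/116.1748 = 17.5663
  (210 − 156.0222)²/156.0222 = 18.6743
  (159 − 148.6080)²/148.6080 = 0.7267
  (207 − 128.7089)²/128.7089 = 47.6229
  (105 − 175.2812)²/175.2812 = 28.1801
  (217 − 235.4018)²/235.4018 = 1.4385
χ² = 29.0056 + 6.9368 + 108.7780 + 7.6904 + 20.1085 + 33.3108 + 17.5663 + 18.6743 + 0.7267 + 47.6229 + 28.1801 + 1.4385 = 320.039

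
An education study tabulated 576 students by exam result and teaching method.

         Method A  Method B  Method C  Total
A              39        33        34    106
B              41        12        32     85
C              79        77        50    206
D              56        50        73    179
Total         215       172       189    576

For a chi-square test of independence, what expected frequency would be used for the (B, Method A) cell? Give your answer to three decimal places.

31.727

Row total (B) = 85; column total (Method A) = 215; grand total N = 576.
Expected count = (row total × column total) / N = 85 × 215 / 576 = 31.727.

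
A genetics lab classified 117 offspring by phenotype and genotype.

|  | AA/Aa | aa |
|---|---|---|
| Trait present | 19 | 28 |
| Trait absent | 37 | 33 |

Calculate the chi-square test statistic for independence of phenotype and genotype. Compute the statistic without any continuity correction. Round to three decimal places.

Row totals: 47, 70. Column totals: 56, 61. Grand total N = 117.
Expected counts (row total × column total / N):
  Trait present, AA/Aa: 47×56/117 = 22.4957
  Trait present, aa: 47×61/117 = 24.5043
  Trait absent, AA/Aa: 70×56/117 = 33.5043
  Trait absent, aa: 70×61/117 = 36.4957
Contributions (O − E)²/E:
  (19 − 22.4957)²/22.4957 = 0.5432
  (28 − 24.5043)²/24.5043 = 0.4987
  (37 − 33.5043)²/33.5043 = 0.3647
  (33 − 36.4957)²/36.4957 = 0.3348
χ² = 0.5432 + 0.4987 + 0.3647 + 0.3348 = 1.741

1.741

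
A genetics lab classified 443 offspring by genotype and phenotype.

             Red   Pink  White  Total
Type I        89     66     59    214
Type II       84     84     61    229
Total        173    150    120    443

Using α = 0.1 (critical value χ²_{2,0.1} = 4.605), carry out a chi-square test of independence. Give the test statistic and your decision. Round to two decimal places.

Grand total N = 443.
Expected counts (row total × column total / N):
  Type I, Red: 214×173/443 = 83.571
  Type I, Pink: 214×150/443 = 72.460
  Type I, White: 214×120/443 = 57.968
  Type II, Red: 229×173/443 = 89.429
  Type II, Pink: 229×150/443 = 77.540
  Type II, White: 229×120/443 = 62.032
Contributions (O − E)²/E:
  (89 − 83.571)²/83.571 = 0.3527
  (66 − 72.460)²/72.460 = 0.5759
  (59 − 57.968)²/57.968 = 0.0184
  (84 − 89.429)²/89.429 = 0.3296
  (84 − 77.540)²/77.540 = 0.5382
  (61 − 62.032)²/62.032 = 0.0172
χ² = 0.3527 + 0.5759 + 0.0184 + 0.3296 + 0.5382 + 0.0172 = 1.83
df = (2−1)(3−1) = 2. Since 1.83 < 4.605, fail to reject the null hypothesis of independence at α = 0.1.

1.83; fail to reject H₀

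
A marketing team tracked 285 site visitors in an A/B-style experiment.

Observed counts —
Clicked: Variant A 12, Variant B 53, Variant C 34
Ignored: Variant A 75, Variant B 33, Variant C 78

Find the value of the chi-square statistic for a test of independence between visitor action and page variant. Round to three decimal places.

Row totals: 99, 186. Column totals: 87, 86, 112. Grand total N = 285.
Expected counts (row total × column total / N):
  Clicked, Variant A: 99×87/285 = 30.2211
  Clicked, Variant B: 99×86/285 = 29.8737
  Clicked, Variant C: 99×112/285 = 38.9053
  Ignored, Variant A: 186×87/285 = 56.7789
  Ignored, Variant B: 186×86/285 = 56.1263
  Ignored, Variant C: 186×112/285 = 73.0947
Contributions (O − E)²/E:
  (12 − 30.2211)²/30.2211 = 10.9860
  (53 − 29.8737)²/29.8737 = 17.9029
  (34 − 38.9053)²/38.9053 = 0.6185
  (75 − 56.7789)²/56.7789 = 5.8474
  (33 − 56.1263)²/56.1263 = 9.5290
  (78 − 73.0947)²/73.0947 = 0.3292
χ² = 10.9860 + 17.9029 + 0.6185 + 5.8474 + 9.5290 + 0.3292 = 45.213

45.213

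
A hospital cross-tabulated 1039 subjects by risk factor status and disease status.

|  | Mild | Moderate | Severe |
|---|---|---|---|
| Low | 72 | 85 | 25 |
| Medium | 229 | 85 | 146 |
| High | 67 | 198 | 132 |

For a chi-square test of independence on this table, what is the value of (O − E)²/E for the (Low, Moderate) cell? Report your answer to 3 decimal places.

Row total (Low) = 182; column total (Moderate) = 368; N = 1039.
Expected count E = 182 × 368 / 1039 = 64.4620.
Contribution = (O − E)²/E = (85 − 64.4620)² / 64.4620 = 6.544.

6.544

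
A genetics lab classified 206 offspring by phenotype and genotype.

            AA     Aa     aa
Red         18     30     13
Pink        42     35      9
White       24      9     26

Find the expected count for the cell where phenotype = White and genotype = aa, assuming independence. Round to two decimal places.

13.75

Row total (White) = 59; column total (aa) = 48; grand total N = 206.
Expected count = (row total × column total) / N = 59 × 48 / 206 = 13.75.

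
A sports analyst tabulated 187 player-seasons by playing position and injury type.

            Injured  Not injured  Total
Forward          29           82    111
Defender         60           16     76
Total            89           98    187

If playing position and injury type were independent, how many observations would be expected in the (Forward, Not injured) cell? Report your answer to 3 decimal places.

58.171

Row total (Forward) = 111; column total (Not injured) = 98; grand total N = 187.
Expected count = (row total × column total) / N = 111 × 98 / 187 = 58.171.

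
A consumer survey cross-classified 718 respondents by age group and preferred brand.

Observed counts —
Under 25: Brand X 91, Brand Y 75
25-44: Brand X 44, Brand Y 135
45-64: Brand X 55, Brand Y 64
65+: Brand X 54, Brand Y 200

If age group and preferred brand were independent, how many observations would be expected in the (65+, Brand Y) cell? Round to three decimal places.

167.682

Row total (65+) = 254; column total (Brand Y) = 474; grand total N = 718.
Expected count = (row total × column total) / N = 254 × 474 / 718 = 167.682.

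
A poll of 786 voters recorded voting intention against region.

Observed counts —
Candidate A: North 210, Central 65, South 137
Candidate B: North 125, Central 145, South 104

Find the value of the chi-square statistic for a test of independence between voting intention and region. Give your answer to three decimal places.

54.853

Row totals: 412, 374. Column totals: 335, 210, 241. Grand total N = 786.
Expected counts (row total × column total / N):
  Candidate A, North: 412×335/786 = 175.5980
  Candidate A, Central: 412×210/786 = 110.0763
  Candidate A, South: 412×241/786 = 126.3257
  Candidate B, North: 374×335/786 = 159.4020
  Candidate B, Central: 374×210/786 = 99.9237
  Candidate B, South: 374×241/786 = 114.6743
Contributions (O − E)²/E:
  (210 − 175.5980)²/175.5980 = 6.7398
  (65 − 110.0763)²/110.0763 = 18.4588
  (137 − 126.3257)²/126.3257 = 0.9020
  (125 − 159.4020)²/159.4020 = 7.4246
  (145 − 99.9237)²/99.9237 = 20.3342
  (104 − 114.6743)²/114.6743 = 0.9936
χ² = 6.7398 + 18.4588 + 0.9020 + 7.4246 + 20.3342 + 0.9936 = 54.853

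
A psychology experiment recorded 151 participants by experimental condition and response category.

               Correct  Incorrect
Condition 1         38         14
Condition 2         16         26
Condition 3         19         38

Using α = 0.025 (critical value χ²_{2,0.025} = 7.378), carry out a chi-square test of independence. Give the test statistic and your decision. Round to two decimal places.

19.65; reject H₀

Row totals: 52, 42, 57. Column totals: 73, 78. Grand total N = 151.
Expected counts (row total × column total / N):
  Condition 1, Correct: 52×73/151 = 25.139
  Condition 1, Incorrect: 52×78/151 = 26.861
  Condition 2, Correct: 42×73/151 = 20.305
  Condition 2, Incorrect: 42×78/151 = 21.695
  Condition 3, Correct: 57×73/151 = 27.556
  Condition 3, Incorrect: 57×78/151 = 29.444
Contributions (O − E)²/E:
  (38 − 25.139)²/25.139 = 6.5796
  (14 − 26.861)²/26.861 = 6.1578
  (16 − 20.305)²/20.305 = 0.9127
  (26 − 21.695)²/21.695 = 0.8543
  (19 − 27.556)²/27.556 = 2.6566
  (38 − 29.444)²/29.444 = 2.4862
χ² = 6.5796 + 6.1578 + 0.9127 + 0.8543 + 2.6566 + 2.4862 = 19.65
df = (3−1)(2−1) = 2. Since 19.65 > 7.378, reject the null hypothesis of independence at α = 0.025.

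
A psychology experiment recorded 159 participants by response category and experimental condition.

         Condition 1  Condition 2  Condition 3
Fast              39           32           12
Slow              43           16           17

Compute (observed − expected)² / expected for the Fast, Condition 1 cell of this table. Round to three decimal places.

Row total (Fast) = 83; column total (Condition 1) = 82; N = 159.
Expected count E = 83 × 82 / 159 = 42.8050.
Contribution = (O − E)²/E = (39 − 42.8050)² / 42.8050 = 0.338.

0.338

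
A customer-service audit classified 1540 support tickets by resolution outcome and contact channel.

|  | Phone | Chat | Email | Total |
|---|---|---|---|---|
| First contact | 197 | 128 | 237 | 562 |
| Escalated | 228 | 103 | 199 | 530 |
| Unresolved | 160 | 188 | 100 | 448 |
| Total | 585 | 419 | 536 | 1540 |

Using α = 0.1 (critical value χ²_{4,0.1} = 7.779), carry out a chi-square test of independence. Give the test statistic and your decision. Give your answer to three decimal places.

Grand total N = 1540.
Expected counts (row total × column total / N):
  First contact, Phone: 562×585/1540 = 213.4870
  First contact, Chat: 562×419/1540 = 152.9078
  First contact, Email: 562×536/1540 = 195.6052
  Escalated, Phone: 530×585/1540 = 201.3312
  Escalated, Chat: 530×419/1540 = 144.2013
  Escalated, Email: 530×536/1540 = 184.4675
  Unresolved, Phone: 448×585/1540 = 170.1818
  Unresolved, Chat: 448×419/1540 = 121.8909
  Unresolved, Email: 448×536/1540 = 155.9273
Contributions (O − E)²/E:
  (197 − 213.4870)²/213.4870 = 1.2732
  (128 − 152.9078)²/152.9078 = 4.0573
  (237 − 195.6052)²/195.6052 = 8.7601
  (228 − 201.3312)²/201.3312 = 3.5326
  (103 − 144.2013)²/144.2013 = 11.7721
  (199 − 184.4675)²/184.4675 = 1.1449
  (160 − 170.1818)²/170.1818 = 0.6092
  (188 − 121.8909)²/121.8909 = 35.8551
  (100 − 155.9273)²/155.9273 = 20.0598
χ² = 1.2732 + 4.0573 + 8.7601 + 3.5326 + 11.7721 + 1.1449 + 0.6092 + 35.8551 + 20.0598 = 87.064
df = (3−1)(3−1) = 4. Since 87.064 > 7.779, reject the null hypothesis of independence at α = 0.1.

87.064; reject H₀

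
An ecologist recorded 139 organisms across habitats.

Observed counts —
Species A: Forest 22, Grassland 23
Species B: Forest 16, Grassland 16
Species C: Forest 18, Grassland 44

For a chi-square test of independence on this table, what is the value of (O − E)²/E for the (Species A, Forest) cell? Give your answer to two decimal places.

0.83

Row total (Species A) = 45; column total (Forest) = 56; N = 139.
Expected count E = 45 × 56 / 139 = 18.129.
Contribution = (O − E)²/E = (22 − 18.129)² / 18.129 = 0.83.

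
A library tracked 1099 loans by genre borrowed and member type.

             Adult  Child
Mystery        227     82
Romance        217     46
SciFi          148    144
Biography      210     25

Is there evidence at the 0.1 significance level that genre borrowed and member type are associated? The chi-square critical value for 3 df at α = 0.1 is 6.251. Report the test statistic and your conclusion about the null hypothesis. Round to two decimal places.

Row totals: 309, 263, 292, 235. Column totals: 802, 297. Grand total N = 1099.
Expected counts (row total × column total / N):
  Mystery, Adult: 309×802/1099 = 225.494
  Mystery, Child: 309×297/1099 = 83.506
  Romance, Adult: 263×802/1099 = 191.925
  Romance, Child: 263×297/1099 = 71.075
  SciFi, Adult: 292×802/1099 = 213.088
  SciFi, Child: 292×297/1099 = 78.912
  Biography, Adult: 235×802/1099 = 171.492
  Biography, Child: 235×297/1099 = 63.508
Contributions (O − E)²/E:
  (227 − 225.494)²/225.494 = 0.0101
  (82 − 83.506)²/83.506 = 0.0272
  (217 − 191.925)²/191.925 = 3.2760
  (46 − 71.075)²/71.075 = 8.8464
  (148 − 213.088)²/213.088 = 19.8812
  (144 − 78.912)²/78.912 = 53.6857
  (210 − 171.492)²/171.492 = 8.6469
  (25 − 63.508)²/63.508 = 23.3493
χ² = 0.0101 + 0.0272 + 3.2760 + 8.8464 + 19.8812 + 53.6857 + 8.6469 + 23.3493 = 117.72
df = (4−1)(2−1) = 3. Since 117.72 > 6.251, reject the null hypothesis of independence at α = 0.1.

117.72; reject H₀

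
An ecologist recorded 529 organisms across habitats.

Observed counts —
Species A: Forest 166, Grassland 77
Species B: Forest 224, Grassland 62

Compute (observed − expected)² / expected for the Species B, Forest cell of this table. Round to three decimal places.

0.820

Row total (Species B) = 286; column total (Forest) = 390; N = 529.
Expected count E = 286 × 390 / 529 = 210.8507.
Contribution = (O − E)²/E = (224 − 210.8507)² / 210.8507 = 0.820.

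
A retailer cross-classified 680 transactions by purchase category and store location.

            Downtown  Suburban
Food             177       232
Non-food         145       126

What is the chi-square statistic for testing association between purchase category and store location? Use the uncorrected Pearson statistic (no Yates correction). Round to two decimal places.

6.84

Row totals: 409, 271. Column totals: 322, 358. Grand total N = 680.
Expected counts (row total × column total / N):
  Food, Downtown: 409×322/680 = 193.674
  Food, Suburban: 409×358/680 = 215.326
  Non-food, Downtown: 271×322/680 = 128.326
  Non-food, Suburban: 271×358/680 = 142.674
Contributions (O − E)²/E:
  (177 − 193.674)²/193.674 = 1.4355
  (232 − 215.326)²/215.326 = 1.2912
  (145 − 128.326)²/128.326 = 2.1665
  (126 − 142.674)²/142.674 = 1.9487
χ² = 1.4355 + 1.2912 + 2.1665 + 1.9487 = 6.84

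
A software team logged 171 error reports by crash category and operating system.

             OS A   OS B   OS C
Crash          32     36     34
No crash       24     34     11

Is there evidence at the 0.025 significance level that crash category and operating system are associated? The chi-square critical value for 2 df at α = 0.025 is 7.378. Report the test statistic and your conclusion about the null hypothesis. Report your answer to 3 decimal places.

6.842; fail to reject H₀

Row totals: 102, 69. Column totals: 56, 70, 45. Grand total N = 171.
Expected counts (row total × column total / N):
  Crash, OS A: 102×56/171 = 33.4035
  Crash, OS B: 102×70/171 = 41.7544
  Crash, OS C: 102×45/171 = 26.8421
  No crash, OS A: 69×56/171 = 22.5965
  No crash, OS B: 69×70/171 = 28.2456
  No crash, OS C: 69×45/171 = 18.1579
Contributions (O − E)²/E:
  (32 − 33.4035)²/33.4035 = 0.0590
  (36 − 41.7544)²/41.7544 = 0.7930
  (34 − 26.8421)²/26.8421 = 1.9088
  (24 − 22.5965)²/22.5965 = 0.0872
  (34 − 28.2456)²/28.2456 = 1.1723
  (11 − 18.1579)²/18.1579 = 2.8217
χ² = 0.0590 + 0.7930 + 1.9088 + 0.0872 + 1.1723 + 2.8217 = 6.842
df = (2−1)(3−1) = 2. Since 6.842 < 7.378, fail to reject the null hypothesis of independence at α = 0.025.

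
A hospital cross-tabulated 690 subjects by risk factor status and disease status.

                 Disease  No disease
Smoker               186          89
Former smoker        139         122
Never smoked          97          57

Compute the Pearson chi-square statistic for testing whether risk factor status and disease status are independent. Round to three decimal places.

Row totals: 275, 261, 154. Column totals: 422, 268. Grand total N = 690.
Expected counts (row total × column total / N):
  Smoker, Disease: 275×422/690 = 168.1884
  Smoker, No disease: 275×268/690 = 106.8116
  Former smoker, Disease: 261×422/690 = 159.6261
  Former smoker, No disease: 261×268/690 = 101.3739
  Never smoked, Disease: 154×422/690 = 94.1855
  Never smoked, No disease: 154×268/690 = 59.8145
Contributions (O − E)²/E:
  (186 − 168.1884)²/168.1884 = 1.8863
  (89 − 106.8116)²/106.8116 = 2.9702
  (139 − 159.6261)²/159.6261 = 2.6652
  (122 − 101.3739)²/101.3739 = 4.1967
  (97 − 94.1855)²/94.1855 = 0.0841
  (57 − 59.8145)²/59.8145 = 0.1324
χ² = 1.8863 + 2.9702 + 2.6652 + 4.1967 + 0.0841 + 0.1324 = 11.935

11.935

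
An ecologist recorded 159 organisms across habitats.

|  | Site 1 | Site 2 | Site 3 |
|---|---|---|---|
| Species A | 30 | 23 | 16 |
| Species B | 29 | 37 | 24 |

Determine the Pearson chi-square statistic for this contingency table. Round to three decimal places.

Row totals: 69, 90. Column totals: 59, 60, 40. Grand total N = 159.
Expected counts (row total × column total / N):
  Species A, Site 1: 69×59/159 = 25.6038
  Species A, Site 2: 69×60/159 = 26.0377
  Species A, Site 3: 69×40/159 = 17.3585
  Species B, Site 1: 90×59/159 = 33.3962
  Species B, Site 2: 90×60/159 = 33.9623
  Species B, Site 3: 90×40/159 = 22.6415
Contributions (O − E)²/E:
  (30 − 25.6038)²/25.6038 = 0.7548
  (23 − 26.0377)²/26.0377 = 0.3544
  (16 − 17.3585)²/17.3585 = 0.1063
  (29 − 33.3962)²/33.3962 = 0.5787
  (37 − 33.9623)²/33.9623 = 0.2717
  (24 − 22.6415)²/22.6415 = 0.0815
χ² = 0.7548 + 0.3544 + 0.1063 + 0.5787 + 0.2717 + 0.0815 = 2.147

2.147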